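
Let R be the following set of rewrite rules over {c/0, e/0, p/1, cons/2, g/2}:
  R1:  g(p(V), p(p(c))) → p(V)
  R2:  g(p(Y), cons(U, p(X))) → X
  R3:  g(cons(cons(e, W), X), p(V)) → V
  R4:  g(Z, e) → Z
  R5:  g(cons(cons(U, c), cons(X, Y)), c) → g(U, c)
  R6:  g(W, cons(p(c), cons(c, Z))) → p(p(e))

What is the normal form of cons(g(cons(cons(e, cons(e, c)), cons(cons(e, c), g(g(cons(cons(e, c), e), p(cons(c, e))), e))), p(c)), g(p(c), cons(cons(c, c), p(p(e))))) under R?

1. cons(g(cons(cons(e, cons(e, c)), cons(cons(e, c), g(g(cons(cons(e, c), e), p(cons(c, e))), e))), p(c)), g(p(c), cons(cons(c, c), p(p(e)))))  →  cons(c, g(p(c), cons(cons(c, c), p(p(e)))))   [R3 at 1]
2. cons(c, g(p(c), cons(cons(c, c), p(p(e)))))  →  cons(c, p(e))   [R2 at 2]

cons(c, p(e))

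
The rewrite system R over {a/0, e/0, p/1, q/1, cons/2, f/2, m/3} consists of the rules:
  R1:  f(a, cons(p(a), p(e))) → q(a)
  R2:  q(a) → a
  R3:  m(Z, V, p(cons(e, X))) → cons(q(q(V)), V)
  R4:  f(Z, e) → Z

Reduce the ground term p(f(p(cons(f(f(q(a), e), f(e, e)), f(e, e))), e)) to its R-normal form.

p(p(cons(a, e)))

1. p(f(p(cons(f(f(q(a), e), f(e, e)), f(e, e))), e))  →  p(p(cons(f(f(q(a), e), f(e, e)), f(e, e))))   [R4 at 1]
2. p(p(cons(f(f(q(a), e), f(e, e)), f(e, e))))  →  p(p(cons(f(q(a), f(e, e)), f(e, e))))   [R4 at 1.1.1.1]
3. p(p(cons(f(q(a), f(e, e)), f(e, e))))  →  p(p(cons(f(a, f(e, e)), f(e, e))))   [R2 at 1.1.1.1]
4. p(p(cons(f(a, f(e, e)), f(e, e))))  →  p(p(cons(f(a, e), f(e, e))))   [R4 at 1.1.1.2]
5. p(p(cons(f(a, e), f(e, e))))  →  p(p(cons(a, f(e, e))))   [R4 at 1.1.1]
6. p(p(cons(a, f(e, e))))  →  p(p(cons(a, e)))   [R4 at 1.1.2]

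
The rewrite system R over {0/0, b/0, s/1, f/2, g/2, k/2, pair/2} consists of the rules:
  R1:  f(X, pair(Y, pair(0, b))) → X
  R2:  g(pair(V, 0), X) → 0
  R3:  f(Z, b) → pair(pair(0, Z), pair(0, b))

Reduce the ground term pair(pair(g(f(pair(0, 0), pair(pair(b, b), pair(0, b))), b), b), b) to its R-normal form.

pair(pair(0, b), b)

1. pair(pair(g(f(pair(0, 0), pair(pair(b, b), pair(0, b))), b), b), b)  →  pair(pair(g(pair(0, 0), b), b), b)   [R1 at 1.1.1]
2. pair(pair(g(pair(0, 0), b), b), b)  →  pair(pair(0, b), b)   [R2 at 1.1]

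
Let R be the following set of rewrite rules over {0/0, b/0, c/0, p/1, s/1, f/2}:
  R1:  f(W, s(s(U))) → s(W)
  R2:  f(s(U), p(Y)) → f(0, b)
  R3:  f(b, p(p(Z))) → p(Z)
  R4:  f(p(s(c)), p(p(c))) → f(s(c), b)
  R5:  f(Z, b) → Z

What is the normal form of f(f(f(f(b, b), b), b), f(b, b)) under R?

b

1. f(f(f(f(b, b), b), b), f(b, b))  →  f(f(f(b, b), b), f(b, b))   [R5 at 1]
2. f(f(f(b, b), b), f(b, b))  →  f(f(b, b), f(b, b))   [R5 at 1]
3. f(f(b, b), f(b, b))  →  f(b, f(b, b))   [R5 at 1]
4. f(b, f(b, b))  →  f(b, b)   [R5 at 2]
5. f(b, b)  →  b   [R5 at ε]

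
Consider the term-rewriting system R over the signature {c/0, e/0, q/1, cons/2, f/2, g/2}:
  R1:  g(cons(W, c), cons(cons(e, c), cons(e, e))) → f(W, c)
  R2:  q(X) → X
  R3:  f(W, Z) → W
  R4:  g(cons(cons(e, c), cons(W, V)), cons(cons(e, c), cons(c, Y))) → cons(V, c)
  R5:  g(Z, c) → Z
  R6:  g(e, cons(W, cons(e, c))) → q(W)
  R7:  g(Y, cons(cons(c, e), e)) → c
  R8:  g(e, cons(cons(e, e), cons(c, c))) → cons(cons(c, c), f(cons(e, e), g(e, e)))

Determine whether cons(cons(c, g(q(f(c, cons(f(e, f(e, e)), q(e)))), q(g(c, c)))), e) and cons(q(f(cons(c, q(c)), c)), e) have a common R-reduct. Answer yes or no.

yes — NF(t₁) = cons(cons(c, c), e), NF(t₂) = cons(cons(c, c), e)

Reduce t₁ = cons(cons(c, g(q(f(c, cons(f(e, f(e, e)), q(e)))), q(g(c, c)))), e):
1. cons(cons(c, g(q(f(c, cons(f(e, f(e, e)), q(e)))), q(g(c, c)))), e)  →  cons(cons(c, g(f(c, cons(f(e, f(e, e)), q(e))), q(g(c, c)))), e)   [R2 at 1.2.1]
2. cons(cons(c, g(f(c, cons(f(e, f(e, e)), q(e))), q(g(c, c)))), e)  →  cons(cons(c, g(c, q(g(c, c)))), e)   [R3 at 1.2.1]
3. cons(cons(c, g(c, q(g(c, c)))), e)  →  cons(cons(c, g(c, g(c, c))), e)   [R2 at 1.2.2]
4. cons(cons(c, g(c, g(c, c))), e)  →  cons(cons(c, g(c, c)), e)   [R5 at 1.2.2]
5. cons(cons(c, g(c, c)), e)  →  cons(cons(c, c), e)   [R5 at 1.2]

Reduce t₂ = cons(q(f(cons(c, q(c)), c)), e):
1. cons(q(f(cons(c, q(c)), c)), e)  →  cons(f(cons(c, q(c)), c), e)   [R2 at 1]
2. cons(f(cons(c, q(c)), c), e)  →  cons(cons(c, q(c)), e)   [R3 at 1]
3. cons(cons(c, q(c)), e)  →  cons(cons(c, c), e)   [R2 at 1.2]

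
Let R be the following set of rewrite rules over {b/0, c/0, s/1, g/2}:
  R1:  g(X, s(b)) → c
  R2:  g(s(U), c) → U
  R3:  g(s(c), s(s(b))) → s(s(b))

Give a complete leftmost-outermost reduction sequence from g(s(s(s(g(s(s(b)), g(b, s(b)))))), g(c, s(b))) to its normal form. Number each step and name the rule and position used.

s(s(s(b)))

1. g(s(s(s(g(s(s(b)), g(b, s(b)))))), g(c, s(b)))  →  g(s(s(s(g(s(s(b)), c)))), g(c, s(b)))   [R1 at 1.1.1.1.2]
2. g(s(s(s(g(s(s(b)), c)))), g(c, s(b)))  →  g(s(s(s(s(b)))), g(c, s(b)))   [R2 at 1.1.1.1]
3. g(s(s(s(s(b)))), g(c, s(b)))  →  g(s(s(s(s(b)))), c)   [R1 at 2]
4. g(s(s(s(s(b)))), c)  →  s(s(s(b)))   [R2 at ε]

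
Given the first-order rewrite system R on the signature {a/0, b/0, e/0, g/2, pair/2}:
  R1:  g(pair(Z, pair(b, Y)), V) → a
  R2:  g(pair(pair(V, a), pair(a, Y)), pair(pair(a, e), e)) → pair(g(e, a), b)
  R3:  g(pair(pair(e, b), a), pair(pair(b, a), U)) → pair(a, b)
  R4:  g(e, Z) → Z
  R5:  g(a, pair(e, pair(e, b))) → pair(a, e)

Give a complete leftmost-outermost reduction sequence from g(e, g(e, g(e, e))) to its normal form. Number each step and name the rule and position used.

1. g(e, g(e, g(e, e)))  →  g(e, g(e, e))   [R4 at ε]
2. g(e, g(e, e))  →  g(e, e)   [R4 at ε]
3. g(e, e)  →  e   [R4 at ε]

e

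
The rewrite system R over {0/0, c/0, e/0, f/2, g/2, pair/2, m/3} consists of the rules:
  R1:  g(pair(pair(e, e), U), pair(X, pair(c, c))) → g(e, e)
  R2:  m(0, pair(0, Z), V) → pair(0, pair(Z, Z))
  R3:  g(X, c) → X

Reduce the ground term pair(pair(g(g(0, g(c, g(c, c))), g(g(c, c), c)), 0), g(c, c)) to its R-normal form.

pair(pair(0, 0), c)

1. pair(pair(g(g(0, g(c, g(c, c))), g(g(c, c), c)), 0), g(c, c))  →  pair(pair(g(g(0, g(c, c)), g(g(c, c), c)), 0), g(c, c))   [R3 at 1.1.1.2.2]
2. pair(pair(g(g(0, g(c, c)), g(g(c, c), c)), 0), g(c, c))  →  pair(pair(g(g(0, c), g(g(c, c), c)), 0), g(c, c))   [R3 at 1.1.1.2]
3. pair(pair(g(g(0, c), g(g(c, c), c)), 0), g(c, c))  →  pair(pair(g(0, g(g(c, c), c)), 0), g(c, c))   [R3 at 1.1.1]
4. pair(pair(g(0, g(g(c, c), c)), 0), g(c, c))  →  pair(pair(g(0, g(c, c)), 0), g(c, c))   [R3 at 1.1.2]
5. pair(pair(g(0, g(c, c)), 0), g(c, c))  →  pair(pair(g(0, c), 0), g(c, c))   [R3 at 1.1.2]
6. pair(pair(g(0, c), 0), g(c, c))  →  pair(pair(0, 0), g(c, c))   [R3 at 1.1]
7. pair(pair(0, 0), g(c, c))  →  pair(pair(0, 0), c)   [R3 at 2]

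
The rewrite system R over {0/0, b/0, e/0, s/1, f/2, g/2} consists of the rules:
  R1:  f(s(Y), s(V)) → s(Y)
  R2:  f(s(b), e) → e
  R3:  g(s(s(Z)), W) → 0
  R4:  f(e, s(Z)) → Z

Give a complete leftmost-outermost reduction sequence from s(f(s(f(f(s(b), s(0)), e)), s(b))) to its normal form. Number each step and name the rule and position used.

s(s(e))

1. s(f(s(f(f(s(b), s(0)), e)), s(b)))  →  s(s(f(f(s(b), s(0)), e)))   [R1 at 1]
2. s(s(f(f(s(b), s(0)), e)))  →  s(s(f(s(b), e)))   [R1 at 1.1.1]
3. s(s(f(s(b), e)))  →  s(s(e))   [R2 at 1.1]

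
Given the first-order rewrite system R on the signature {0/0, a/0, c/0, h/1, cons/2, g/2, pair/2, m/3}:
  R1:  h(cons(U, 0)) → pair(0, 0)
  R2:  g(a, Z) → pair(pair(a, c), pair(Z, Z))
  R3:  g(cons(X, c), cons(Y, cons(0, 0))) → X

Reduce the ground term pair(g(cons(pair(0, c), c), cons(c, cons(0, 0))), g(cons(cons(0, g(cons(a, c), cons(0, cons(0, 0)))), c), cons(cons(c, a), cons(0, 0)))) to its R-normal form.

1. pair(g(cons(pair(0, c), c), cons(c, cons(0, 0))), g(cons(cons(0, g(cons(a, c), cons(0, cons(0, 0)))), c), cons(cons(c, a), cons(0, 0))))  →  pair(pair(0, c), g(cons(cons(0, g(cons(a, c), cons(0, cons(0, 0)))), c), cons(cons(c, a), cons(0, 0))))   [R3 at 1]
2. pair(pair(0, c), g(cons(cons(0, g(cons(a, c), cons(0, cons(0, 0)))), c), cons(cons(c, a), cons(0, 0))))  →  pair(pair(0, c), cons(0, g(cons(a, c), cons(0, cons(0, 0)))))   [R3 at 2]
3. pair(pair(0, c), cons(0, g(cons(a, c), cons(0, cons(0, 0)))))  →  pair(pair(0, c), cons(0, a))   [R3 at 2.2]

pair(pair(0, c), cons(0, a))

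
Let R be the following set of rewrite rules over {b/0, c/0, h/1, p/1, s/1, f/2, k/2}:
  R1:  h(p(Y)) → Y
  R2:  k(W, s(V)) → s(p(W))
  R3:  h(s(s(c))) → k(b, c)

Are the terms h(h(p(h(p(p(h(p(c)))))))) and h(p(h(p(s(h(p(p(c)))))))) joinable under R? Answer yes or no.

no — NF(t₁) = c, NF(t₂) = s(p(c))

Reduce t₁ = h(h(p(h(p(p(h(p(c)))))))):
1. h(h(p(h(p(p(h(p(c))))))))  →  h(h(p(p(h(p(c))))))   [R1 at 1]
2. h(h(p(p(h(p(c))))))  →  h(p(h(p(c))))   [R1 at 1]
3. h(p(h(p(c))))  →  h(p(c))   [R1 at ε]
4. h(p(c))  →  c   [R1 at ε]

Reduce t₂ = h(p(h(p(s(h(p(p(c)))))))):
1. h(p(h(p(s(h(p(p(c))))))))  →  h(p(s(h(p(p(c))))))   [R1 at ε]
2. h(p(s(h(p(p(c))))))  →  s(h(p(p(c))))   [R1 at ε]
3. s(h(p(p(c))))  →  s(p(c))   [R1 at 1]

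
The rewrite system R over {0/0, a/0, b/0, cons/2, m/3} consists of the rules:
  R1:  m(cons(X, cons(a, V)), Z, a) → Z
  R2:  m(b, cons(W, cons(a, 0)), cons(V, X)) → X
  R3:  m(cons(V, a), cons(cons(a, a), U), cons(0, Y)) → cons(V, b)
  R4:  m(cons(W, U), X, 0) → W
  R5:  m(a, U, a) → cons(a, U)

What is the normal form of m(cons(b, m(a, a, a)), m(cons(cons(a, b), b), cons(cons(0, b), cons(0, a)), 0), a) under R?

cons(a, b)

1. m(cons(b, m(a, a, a)), m(cons(cons(a, b), b), cons(cons(0, b), cons(0, a)), 0), a)  →  m(cons(b, cons(a, a)), m(cons(cons(a, b), b), cons(cons(0, b), cons(0, a)), 0), a)   [R5 at 1.2]
2. m(cons(b, cons(a, a)), m(cons(cons(a, b), b), cons(cons(0, b), cons(0, a)), 0), a)  →  m(cons(cons(a, b), b), cons(cons(0, b), cons(0, a)), 0)   [R1 at ε]
3. m(cons(cons(a, b), b), cons(cons(0, b), cons(0, a)), 0)  →  cons(a, b)   [R4 at ε]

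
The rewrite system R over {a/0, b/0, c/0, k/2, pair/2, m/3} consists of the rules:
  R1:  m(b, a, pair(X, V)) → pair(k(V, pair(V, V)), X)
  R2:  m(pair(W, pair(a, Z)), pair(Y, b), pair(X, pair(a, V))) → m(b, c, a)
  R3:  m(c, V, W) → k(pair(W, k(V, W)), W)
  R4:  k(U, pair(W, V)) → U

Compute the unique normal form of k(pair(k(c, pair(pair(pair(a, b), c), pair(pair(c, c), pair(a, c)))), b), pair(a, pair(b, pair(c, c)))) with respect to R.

1. k(pair(k(c, pair(pair(pair(a, b), c), pair(pair(c, c), pair(a, c)))), b), pair(a, pair(b, pair(c, c))))  →  pair(k(c, pair(pair(pair(a, b), c), pair(pair(c, c), pair(a, c)))), b)   [R4 at ε]
2. pair(k(c, pair(pair(pair(a, b), c), pair(pair(c, c), pair(a, c)))), b)  →  pair(c, b)   [R4 at 1]

pair(c, b)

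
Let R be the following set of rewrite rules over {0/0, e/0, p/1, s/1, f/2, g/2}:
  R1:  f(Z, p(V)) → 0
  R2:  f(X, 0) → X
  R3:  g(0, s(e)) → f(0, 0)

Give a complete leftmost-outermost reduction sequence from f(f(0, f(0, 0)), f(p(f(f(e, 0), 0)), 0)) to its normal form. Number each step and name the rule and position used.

1. f(f(0, f(0, 0)), f(p(f(f(e, 0), 0)), 0))  →  f(f(0, 0), f(p(f(f(e, 0), 0)), 0))   [R2 at 1.2]
2. f(f(0, 0), f(p(f(f(e, 0), 0)), 0))  →  f(0, f(p(f(f(e, 0), 0)), 0))   [R2 at 1]
3. f(0, f(p(f(f(e, 0), 0)), 0))  →  f(0, p(f(f(e, 0), 0)))   [R2 at 2]
4. f(0, p(f(f(e, 0), 0)))  →  0   [R1 at ε]

0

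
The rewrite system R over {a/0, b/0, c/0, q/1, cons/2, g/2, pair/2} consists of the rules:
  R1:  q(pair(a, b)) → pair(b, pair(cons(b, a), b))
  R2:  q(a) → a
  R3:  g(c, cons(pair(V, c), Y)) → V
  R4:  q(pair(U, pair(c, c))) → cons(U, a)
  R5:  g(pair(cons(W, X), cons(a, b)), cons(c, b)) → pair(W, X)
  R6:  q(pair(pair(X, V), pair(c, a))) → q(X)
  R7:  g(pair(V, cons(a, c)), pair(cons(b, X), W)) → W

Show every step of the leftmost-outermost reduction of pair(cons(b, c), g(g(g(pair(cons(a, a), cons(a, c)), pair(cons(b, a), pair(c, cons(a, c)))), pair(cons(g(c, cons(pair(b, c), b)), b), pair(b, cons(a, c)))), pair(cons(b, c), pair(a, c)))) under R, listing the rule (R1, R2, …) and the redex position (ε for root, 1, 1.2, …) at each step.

1. pair(cons(b, c), g(g(g(pair(cons(a, a), cons(a, c)), pair(cons(b, a), pair(c, cons(a, c)))), pair(cons(g(c, cons(pair(b, c), b)), b), pair(b, cons(a, c)))), pair(cons(b, c), pair(a, c))))  →  pair(cons(b, c), g(g(pair(c, cons(a, c)), pair(cons(g(c, cons(pair(b, c), b)), b), pair(b, cons(a, c)))), pair(cons(b, c), pair(a, c))))   [R7 at 2.1.1]
2. pair(cons(b, c), g(g(pair(c, cons(a, c)), pair(cons(g(c, cons(pair(b, c), b)), b), pair(b, cons(a, c)))), pair(cons(b, c), pair(a, c))))  →  pair(cons(b, c), g(g(pair(c, cons(a, c)), pair(cons(b, b), pair(b, cons(a, c)))), pair(cons(b, c), pair(a, c))))   [R3 at 2.1.2.1.1]
3. pair(cons(b, c), g(g(pair(c, cons(a, c)), pair(cons(b, b), pair(b, cons(a, c)))), pair(cons(b, c), pair(a, c))))  →  pair(cons(b, c), g(pair(b, cons(a, c)), pair(cons(b, c), pair(a, c))))   [R7 at 2.1]
4. pair(cons(b, c), g(pair(b, cons(a, c)), pair(cons(b, c), pair(a, c))))  →  pair(cons(b, c), pair(a, c))   [R7 at 2]

pair(cons(b, c), pair(a, c))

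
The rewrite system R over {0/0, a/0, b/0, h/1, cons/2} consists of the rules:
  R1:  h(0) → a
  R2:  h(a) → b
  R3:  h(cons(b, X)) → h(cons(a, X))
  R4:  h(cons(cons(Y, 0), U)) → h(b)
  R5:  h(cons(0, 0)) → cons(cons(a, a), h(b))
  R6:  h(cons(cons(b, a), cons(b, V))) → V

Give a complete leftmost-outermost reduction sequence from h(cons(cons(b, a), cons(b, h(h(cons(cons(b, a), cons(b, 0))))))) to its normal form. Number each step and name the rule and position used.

1. h(cons(cons(b, a), cons(b, h(h(cons(cons(b, a), cons(b, 0)))))))  →  h(h(cons(cons(b, a), cons(b, 0))))   [R6 at ε]
2. h(h(cons(cons(b, a), cons(b, 0))))  →  h(0)   [R6 at 1]
3. h(0)  →  a   [R1 at ε]

a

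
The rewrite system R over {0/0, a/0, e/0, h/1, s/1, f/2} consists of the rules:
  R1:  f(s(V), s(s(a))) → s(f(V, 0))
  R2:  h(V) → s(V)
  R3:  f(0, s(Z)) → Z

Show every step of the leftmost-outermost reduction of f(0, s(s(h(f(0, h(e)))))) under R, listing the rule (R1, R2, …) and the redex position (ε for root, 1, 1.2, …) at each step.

1. f(0, s(s(h(f(0, h(e))))))  →  s(h(f(0, h(e))))   [R3 at ε]
2. s(h(f(0, h(e))))  →  s(s(f(0, h(e))))   [R2 at 1]
3. s(s(f(0, h(e))))  →  s(s(f(0, s(e))))   [R2 at 1.1.2]
4. s(s(f(0, s(e))))  →  s(s(e))   [R3 at 1.1]

s(s(e))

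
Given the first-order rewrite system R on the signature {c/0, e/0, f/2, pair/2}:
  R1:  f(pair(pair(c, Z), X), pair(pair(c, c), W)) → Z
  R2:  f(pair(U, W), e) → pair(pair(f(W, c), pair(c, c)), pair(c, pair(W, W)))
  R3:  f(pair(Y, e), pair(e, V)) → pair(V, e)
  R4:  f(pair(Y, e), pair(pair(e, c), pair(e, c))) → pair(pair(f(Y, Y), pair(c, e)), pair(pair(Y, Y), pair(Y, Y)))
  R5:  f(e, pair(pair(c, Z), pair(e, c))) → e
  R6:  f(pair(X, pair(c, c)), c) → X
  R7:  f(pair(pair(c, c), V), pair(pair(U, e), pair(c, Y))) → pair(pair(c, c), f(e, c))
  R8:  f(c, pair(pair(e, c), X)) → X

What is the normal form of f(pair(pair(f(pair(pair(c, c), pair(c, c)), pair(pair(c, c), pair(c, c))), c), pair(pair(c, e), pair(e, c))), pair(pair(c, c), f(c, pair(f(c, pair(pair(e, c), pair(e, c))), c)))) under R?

c

1. f(pair(pair(f(pair(pair(c, c), pair(c, c)), pair(pair(c, c), pair(c, c))), c), pair(pair(c, e), pair(e, c))), pair(pair(c, c), f(c, pair(f(c, pair(pair(e, c), pair(e, c))), c))))  →  f(pair(pair(c, c), pair(pair(c, e), pair(e, c))), pair(pair(c, c), f(c, pair(f(c, pair(pair(e, c), pair(e, c))), c))))   [R1 at 1.1.1]
2. f(pair(pair(c, c), pair(pair(c, e), pair(e, c))), pair(pair(c, c), f(c, pair(f(c, pair(pair(e, c), pair(e, c))), c))))  →  c   [R1 at ε]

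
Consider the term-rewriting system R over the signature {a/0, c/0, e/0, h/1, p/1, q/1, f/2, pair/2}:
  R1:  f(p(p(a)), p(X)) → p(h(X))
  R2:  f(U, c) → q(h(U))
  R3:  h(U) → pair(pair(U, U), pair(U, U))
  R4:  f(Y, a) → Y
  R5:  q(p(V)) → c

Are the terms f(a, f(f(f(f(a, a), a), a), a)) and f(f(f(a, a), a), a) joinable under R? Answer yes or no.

yes — NF(t₁) = a, NF(t₂) = a

Reduce t₁ = f(a, f(f(f(f(a, a), a), a), a)):
1. f(a, f(f(f(f(a, a), a), a), a))  →  f(a, f(f(f(a, a), a), a))   [R4 at 2]
2. f(a, f(f(f(a, a), a), a))  →  f(a, f(f(a, a), a))   [R4 at 2]
3. f(a, f(f(a, a), a))  →  f(a, f(a, a))   [R4 at 2]
4. f(a, f(a, a))  →  f(a, a)   [R4 at 2]
5. f(a, a)  →  a   [R4 at ε]

Reduce t₂ = f(f(f(a, a), a), a):
1. f(f(f(a, a), a), a)  →  f(f(a, a), a)   [R4 at ε]
2. f(f(a, a), a)  →  f(a, a)   [R4 at ε]
3. f(a, a)  →  a   [R4 at ε]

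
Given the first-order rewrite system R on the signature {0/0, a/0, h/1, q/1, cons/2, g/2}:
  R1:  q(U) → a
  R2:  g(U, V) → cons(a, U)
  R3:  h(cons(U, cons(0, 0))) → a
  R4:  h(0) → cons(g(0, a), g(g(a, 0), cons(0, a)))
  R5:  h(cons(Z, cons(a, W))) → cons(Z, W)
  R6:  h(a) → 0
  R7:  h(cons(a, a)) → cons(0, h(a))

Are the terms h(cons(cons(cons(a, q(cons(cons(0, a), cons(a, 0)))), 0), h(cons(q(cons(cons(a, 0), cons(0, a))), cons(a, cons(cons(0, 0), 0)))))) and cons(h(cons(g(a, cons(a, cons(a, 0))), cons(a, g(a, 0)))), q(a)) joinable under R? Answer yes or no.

Reduce t₁ = h(cons(cons(cons(a, q(cons(cons(0, a), cons(a, 0)))), 0), h(cons(q(cons(cons(a, 0), cons(0, a))), cons(a, cons(cons(0, 0), 0)))))):
1. h(cons(cons(cons(a, q(cons(cons(0, a), cons(a, 0)))), 0), h(cons(q(cons(cons(a, 0), cons(0, a))), cons(a, cons(cons(0, 0), 0))))))  →  h(cons(cons(cons(a, a), 0), h(cons(q(cons(cons(a, 0), cons(0, a))), cons(a, cons(cons(0, 0), 0))))))   [R1 at 1.1.1.2]
2. h(cons(cons(cons(a, a), 0), h(cons(q(cons(cons(a, 0), cons(0, a))), cons(a, cons(cons(0, 0), 0))))))  →  h(cons(cons(cons(a, a), 0), cons(q(cons(cons(a, 0), cons(0, a))), cons(cons(0, 0), 0))))   [R5 at 1.2]
3. h(cons(cons(cons(a, a), 0), cons(q(cons(cons(a, 0), cons(0, a))), cons(cons(0, 0), 0))))  →  h(cons(cons(cons(a, a), 0), cons(a, cons(cons(0, 0), 0))))   [R1 at 1.2.1]
4. h(cons(cons(cons(a, a), 0), cons(a, cons(cons(0, 0), 0))))  →  cons(cons(cons(a, a), 0), cons(cons(0, 0), 0))   [R5 at ε]

Reduce t₂ = cons(h(cons(g(a, cons(a, cons(a, 0))), cons(a, g(a, 0)))), q(a)):
1. cons(h(cons(g(a, cons(a, cons(a, 0))), cons(a, g(a, 0)))), q(a))  →  cons(cons(g(a, cons(a, cons(a, 0))), g(a, 0)), q(a))   [R5 at 1]
2. cons(cons(g(a, cons(a, cons(a, 0))), g(a, 0)), q(a))  →  cons(cons(cons(a, a), g(a, 0)), q(a))   [R2 at 1.1]
3. cons(cons(cons(a, a), g(a, 0)), q(a))  →  cons(cons(cons(a, a), cons(a, a)), q(a))   [R2 at 1.2]
4. cons(cons(cons(a, a), cons(a, a)), q(a))  →  cons(cons(cons(a, a), cons(a, a)), a)   [R1 at 2]

no — NF(t₁) = cons(cons(cons(a, a), 0), cons(cons(0, 0), 0)), NF(t₂) = cons(cons(cons(a, a), cons(a, a)), a)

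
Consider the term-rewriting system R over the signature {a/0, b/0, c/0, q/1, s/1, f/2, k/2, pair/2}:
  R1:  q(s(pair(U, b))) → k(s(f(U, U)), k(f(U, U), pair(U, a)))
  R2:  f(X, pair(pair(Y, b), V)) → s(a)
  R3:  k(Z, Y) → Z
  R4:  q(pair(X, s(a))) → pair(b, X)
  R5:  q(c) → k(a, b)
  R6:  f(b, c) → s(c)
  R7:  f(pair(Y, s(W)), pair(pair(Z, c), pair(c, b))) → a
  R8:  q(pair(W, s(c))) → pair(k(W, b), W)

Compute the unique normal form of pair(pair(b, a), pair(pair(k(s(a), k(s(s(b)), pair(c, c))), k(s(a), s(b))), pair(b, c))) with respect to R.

1. pair(pair(b, a), pair(pair(k(s(a), k(s(s(b)), pair(c, c))), k(s(a), s(b))), pair(b, c)))  →  pair(pair(b, a), pair(pair(s(a), k(s(a), s(b))), pair(b, c)))   [R3 at 2.1.1]
2. pair(pair(b, a), pair(pair(s(a), k(s(a), s(b))), pair(b, c)))  →  pair(pair(b, a), pair(pair(s(a), s(a)), pair(b, c)))   [R3 at 2.1.2]

pair(pair(b, a), pair(pair(s(a), s(a)), pair(b, c)))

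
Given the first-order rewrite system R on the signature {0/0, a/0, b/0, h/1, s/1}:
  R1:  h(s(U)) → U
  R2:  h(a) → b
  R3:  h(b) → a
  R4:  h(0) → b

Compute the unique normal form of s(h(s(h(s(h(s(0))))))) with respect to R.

1. s(h(s(h(s(h(s(0)))))))  →  s(h(s(h(s(0)))))   [R1 at 1]
2. s(h(s(h(s(0)))))  →  s(h(s(0)))   [R1 at 1]
3. s(h(s(0)))  →  s(0)   [R1 at 1]

s(0)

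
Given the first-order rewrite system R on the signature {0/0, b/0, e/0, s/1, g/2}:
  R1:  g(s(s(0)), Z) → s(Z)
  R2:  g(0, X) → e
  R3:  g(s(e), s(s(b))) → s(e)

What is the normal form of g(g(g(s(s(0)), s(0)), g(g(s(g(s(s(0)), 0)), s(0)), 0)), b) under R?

1. g(g(g(s(s(0)), s(0)), g(g(s(g(s(s(0)), 0)), s(0)), 0)), b)  →  g(g(s(s(0)), g(g(s(g(s(s(0)), 0)), s(0)), 0)), b)   [R1 at 1.1]
2. g(g(s(s(0)), g(g(s(g(s(s(0)), 0)), s(0)), 0)), b)  →  g(s(g(g(s(g(s(s(0)), 0)), s(0)), 0)), b)   [R1 at 1]
3. g(s(g(g(s(g(s(s(0)), 0)), s(0)), 0)), b)  →  g(s(g(g(s(s(0)), s(0)), 0)), b)   [R1 at 1.1.1.1.1]
4. g(s(g(g(s(s(0)), s(0)), 0)), b)  →  g(s(g(s(s(0)), 0)), b)   [R1 at 1.1.1]
5. g(s(g(s(s(0)), 0)), b)  →  g(s(s(0)), b)   [R1 at 1.1]
6. g(s(s(0)), b)  →  s(b)   [R1 at ε]

s(b)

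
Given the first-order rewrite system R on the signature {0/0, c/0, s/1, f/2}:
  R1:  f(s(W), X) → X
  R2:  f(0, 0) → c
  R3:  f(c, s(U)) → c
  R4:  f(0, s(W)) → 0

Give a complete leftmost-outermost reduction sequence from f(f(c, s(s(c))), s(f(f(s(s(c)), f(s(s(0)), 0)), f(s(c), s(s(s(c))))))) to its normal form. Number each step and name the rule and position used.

1. f(f(c, s(s(c))), s(f(f(s(s(c)), f(s(s(0)), 0)), f(s(c), s(s(s(c)))))))  →  f(c, s(f(f(s(s(c)), f(s(s(0)), 0)), f(s(c), s(s(s(c)))))))   [R3 at 1]
2. f(c, s(f(f(s(s(c)), f(s(s(0)), 0)), f(s(c), s(s(s(c)))))))  →  c   [R3 at ε]

c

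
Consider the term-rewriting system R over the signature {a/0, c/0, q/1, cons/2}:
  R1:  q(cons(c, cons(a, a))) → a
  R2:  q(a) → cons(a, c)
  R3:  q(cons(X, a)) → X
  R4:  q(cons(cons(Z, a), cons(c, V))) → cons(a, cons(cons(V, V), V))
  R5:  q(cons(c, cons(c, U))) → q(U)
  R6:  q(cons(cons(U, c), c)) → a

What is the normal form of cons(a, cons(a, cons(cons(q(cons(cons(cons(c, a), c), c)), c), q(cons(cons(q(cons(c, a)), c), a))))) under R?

cons(a, cons(a, cons(cons(a, c), cons(c, c))))

1. cons(a, cons(a, cons(cons(q(cons(cons(cons(c, a), c), c)), c), q(cons(cons(q(cons(c, a)), c), a)))))  →  cons(a, cons(a, cons(cons(a, c), q(cons(cons(q(cons(c, a)), c), a)))))   [R6 at 2.2.1.1]
2. cons(a, cons(a, cons(cons(a, c), q(cons(cons(q(cons(c, a)), c), a)))))  →  cons(a, cons(a, cons(cons(a, c), cons(q(cons(c, a)), c))))   [R3 at 2.2.2]
3. cons(a, cons(a, cons(cons(a, c), cons(q(cons(c, a)), c))))  →  cons(a, cons(a, cons(cons(a, c), cons(c, c))))   [R3 at 2.2.2.1]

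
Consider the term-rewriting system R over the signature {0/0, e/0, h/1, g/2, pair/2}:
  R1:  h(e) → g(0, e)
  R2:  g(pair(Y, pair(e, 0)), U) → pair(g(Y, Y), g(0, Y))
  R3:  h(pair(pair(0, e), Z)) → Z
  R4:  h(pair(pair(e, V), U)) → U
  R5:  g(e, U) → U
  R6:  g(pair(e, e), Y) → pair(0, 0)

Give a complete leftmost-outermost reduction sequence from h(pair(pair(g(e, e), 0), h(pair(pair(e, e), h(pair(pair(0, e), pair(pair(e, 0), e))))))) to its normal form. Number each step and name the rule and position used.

pair(pair(e, 0), e)

1. h(pair(pair(g(e, e), 0), h(pair(pair(e, e), h(pair(pair(0, e), pair(pair(e, 0), e)))))))  →  h(pair(pair(e, 0), h(pair(pair(e, e), h(pair(pair(0, e), pair(pair(e, 0), e)))))))   [R5 at 1.1.1]
2. h(pair(pair(e, 0), h(pair(pair(e, e), h(pair(pair(0, e), pair(pair(e, 0), e)))))))  →  h(pair(pair(e, e), h(pair(pair(0, e), pair(pair(e, 0), e)))))   [R4 at ε]
3. h(pair(pair(e, e), h(pair(pair(0, e), pair(pair(e, 0), e)))))  →  h(pair(pair(0, e), pair(pair(e, 0), e)))   [R4 at ε]
4. h(pair(pair(0, e), pair(pair(e, 0), e)))  →  pair(pair(e, 0), e)   [R3 at ε]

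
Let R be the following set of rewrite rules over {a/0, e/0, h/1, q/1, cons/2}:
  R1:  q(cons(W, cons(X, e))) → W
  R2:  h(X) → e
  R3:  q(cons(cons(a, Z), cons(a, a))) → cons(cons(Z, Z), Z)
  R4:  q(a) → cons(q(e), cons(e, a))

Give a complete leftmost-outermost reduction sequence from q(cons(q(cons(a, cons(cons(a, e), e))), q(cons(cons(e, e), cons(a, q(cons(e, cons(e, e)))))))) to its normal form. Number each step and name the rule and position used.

1. q(cons(q(cons(a, cons(cons(a, e), e))), q(cons(cons(e, e), cons(a, q(cons(e, cons(e, e))))))))  →  q(cons(a, q(cons(cons(e, e), cons(a, q(cons(e, cons(e, e))))))))   [R1 at 1.1]
2. q(cons(a, q(cons(cons(e, e), cons(a, q(cons(e, cons(e, e))))))))  →  q(cons(a, q(cons(cons(e, e), cons(a, e)))))   [R1 at 1.2.1.2.2]
3. q(cons(a, q(cons(cons(e, e), cons(a, e)))))  →  q(cons(a, cons(e, e)))   [R1 at 1.2]
4. q(cons(a, cons(e, e)))  →  a   [R1 at ε]

a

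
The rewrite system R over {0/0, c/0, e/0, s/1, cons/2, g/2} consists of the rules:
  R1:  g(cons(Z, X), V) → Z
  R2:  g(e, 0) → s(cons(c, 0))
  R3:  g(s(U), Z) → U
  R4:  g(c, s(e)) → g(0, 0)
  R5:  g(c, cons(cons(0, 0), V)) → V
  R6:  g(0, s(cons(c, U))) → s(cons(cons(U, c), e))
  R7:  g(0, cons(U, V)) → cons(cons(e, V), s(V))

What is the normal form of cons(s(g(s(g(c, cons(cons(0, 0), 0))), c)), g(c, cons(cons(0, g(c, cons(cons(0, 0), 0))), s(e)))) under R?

1. cons(s(g(s(g(c, cons(cons(0, 0), 0))), c)), g(c, cons(cons(0, g(c, cons(cons(0, 0), 0))), s(e))))  →  cons(s(g(c, cons(cons(0, 0), 0))), g(c, cons(cons(0, g(c, cons(cons(0, 0), 0))), s(e))))   [R3 at 1.1]
2. cons(s(g(c, cons(cons(0, 0), 0))), g(c, cons(cons(0, g(c, cons(cons(0, 0), 0))), s(e))))  →  cons(s(0), g(c, cons(cons(0, g(c, cons(cons(0, 0), 0))), s(e))))   [R5 at 1.1]
3. cons(s(0), g(c, cons(cons(0, g(c, cons(cons(0, 0), 0))), s(e))))  →  cons(s(0), g(c, cons(cons(0, 0), s(e))))   [R5 at 2.2.1.2]
4. cons(s(0), g(c, cons(cons(0, 0), s(e))))  →  cons(s(0), s(e))   [R5 at 2]

cons(s(0), s(e))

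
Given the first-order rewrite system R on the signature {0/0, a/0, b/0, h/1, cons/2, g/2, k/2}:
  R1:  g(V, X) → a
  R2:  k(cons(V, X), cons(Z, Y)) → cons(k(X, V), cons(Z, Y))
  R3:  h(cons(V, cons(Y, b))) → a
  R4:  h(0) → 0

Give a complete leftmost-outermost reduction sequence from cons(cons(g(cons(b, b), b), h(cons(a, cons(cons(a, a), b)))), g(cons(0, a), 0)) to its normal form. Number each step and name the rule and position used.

cons(cons(a, a), a)

1. cons(cons(g(cons(b, b), b), h(cons(a, cons(cons(a, a), b)))), g(cons(0, a), 0))  →  cons(cons(a, h(cons(a, cons(cons(a, a), b)))), g(cons(0, a), 0))   [R1 at 1.1]
2. cons(cons(a, h(cons(a, cons(cons(a, a), b)))), g(cons(0, a), 0))  →  cons(cons(a, a), g(cons(0, a), 0))   [R3 at 1.2]
3. cons(cons(a, a), g(cons(0, a), 0))  →  cons(cons(a, a), a)   [R1 at 2]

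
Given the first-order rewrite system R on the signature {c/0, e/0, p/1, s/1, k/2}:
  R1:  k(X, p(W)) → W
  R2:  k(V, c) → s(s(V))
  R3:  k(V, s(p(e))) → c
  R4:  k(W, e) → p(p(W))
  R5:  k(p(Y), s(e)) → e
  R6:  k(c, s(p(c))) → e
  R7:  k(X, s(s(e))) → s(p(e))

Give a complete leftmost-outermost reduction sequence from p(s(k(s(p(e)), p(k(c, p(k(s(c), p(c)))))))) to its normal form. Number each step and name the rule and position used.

1. p(s(k(s(p(e)), p(k(c, p(k(s(c), p(c))))))))  →  p(s(k(c, p(k(s(c), p(c))))))   [R1 at 1.1]
2. p(s(k(c, p(k(s(c), p(c))))))  →  p(s(k(s(c), p(c))))   [R1 at 1.1]
3. p(s(k(s(c), p(c))))  →  p(s(c))   [R1 at 1.1]

p(s(c))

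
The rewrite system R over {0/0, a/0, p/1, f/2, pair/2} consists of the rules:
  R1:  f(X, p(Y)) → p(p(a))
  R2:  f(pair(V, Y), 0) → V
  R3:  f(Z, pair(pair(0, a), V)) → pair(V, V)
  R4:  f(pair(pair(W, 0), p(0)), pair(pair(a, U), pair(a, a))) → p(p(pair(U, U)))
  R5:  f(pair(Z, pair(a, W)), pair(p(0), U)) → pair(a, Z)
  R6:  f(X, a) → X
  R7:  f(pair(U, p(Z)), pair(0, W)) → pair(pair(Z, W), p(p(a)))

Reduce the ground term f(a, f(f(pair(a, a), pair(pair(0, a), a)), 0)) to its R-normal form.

a

1. f(a, f(f(pair(a, a), pair(pair(0, a), a)), 0))  →  f(a, f(pair(a, a), 0))   [R3 at 2.1]
2. f(a, f(pair(a, a), 0))  →  f(a, a)   [R2 at 2]
3. f(a, a)  →  a   [R6 at ε]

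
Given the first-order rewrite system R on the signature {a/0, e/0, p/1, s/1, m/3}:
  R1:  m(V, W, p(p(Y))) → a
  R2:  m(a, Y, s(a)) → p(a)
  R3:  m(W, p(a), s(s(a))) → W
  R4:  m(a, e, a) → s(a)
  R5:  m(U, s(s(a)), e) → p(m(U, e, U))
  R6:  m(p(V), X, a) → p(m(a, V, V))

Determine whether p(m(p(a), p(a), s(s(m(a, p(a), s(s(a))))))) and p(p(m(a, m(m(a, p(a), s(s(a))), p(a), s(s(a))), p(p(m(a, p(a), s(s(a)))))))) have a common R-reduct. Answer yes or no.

Reduce t₁ = p(m(p(a), p(a), s(s(m(a, p(a), s(s(a))))))):
1. p(m(p(a), p(a), s(s(m(a, p(a), s(s(a)))))))  →  p(m(p(a), p(a), s(s(a))))   [R3 at 1.3.1.1]
2. p(m(p(a), p(a), s(s(a))))  →  p(p(a))   [R3 at 1]

Reduce t₂ = p(p(m(a, m(m(a, p(a), s(s(a))), p(a), s(s(a))), p(p(m(a, p(a), s(s(a)))))))):
1. p(p(m(a, m(m(a, p(a), s(s(a))), p(a), s(s(a))), p(p(m(a, p(a), s(s(a))))))))  →  p(p(a))   [R1 at 1.1]

yes — NF(t₁) = p(p(a)), NF(t₂) = p(p(a))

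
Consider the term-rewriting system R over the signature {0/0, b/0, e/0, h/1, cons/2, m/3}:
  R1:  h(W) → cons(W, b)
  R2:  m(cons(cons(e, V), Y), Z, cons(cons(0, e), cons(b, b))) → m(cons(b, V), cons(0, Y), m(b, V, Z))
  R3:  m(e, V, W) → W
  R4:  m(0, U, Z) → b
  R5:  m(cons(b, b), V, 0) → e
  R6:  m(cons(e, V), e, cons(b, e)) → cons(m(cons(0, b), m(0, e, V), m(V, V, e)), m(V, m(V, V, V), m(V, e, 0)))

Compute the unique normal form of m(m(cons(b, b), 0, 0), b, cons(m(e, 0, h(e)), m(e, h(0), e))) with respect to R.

cons(cons(e, b), e)

1. m(m(cons(b, b), 0, 0), b, cons(m(e, 0, h(e)), m(e, h(0), e)))  →  m(e, b, cons(m(e, 0, h(e)), m(e, h(0), e)))   [R5 at 1]
2. m(e, b, cons(m(e, 0, h(e)), m(e, h(0), e)))  →  cons(m(e, 0, h(e)), m(e, h(0), e))   [R3 at ε]
3. cons(m(e, 0, h(e)), m(e, h(0), e))  →  cons(h(e), m(e, h(0), e))   [R3 at 1]
4. cons(h(e), m(e, h(0), e))  →  cons(cons(e, b), m(e, h(0), e))   [R1 at 1]
5. cons(cons(e, b), m(e, h(0), e))  →  cons(cons(e, b), e)   [R3 at 2]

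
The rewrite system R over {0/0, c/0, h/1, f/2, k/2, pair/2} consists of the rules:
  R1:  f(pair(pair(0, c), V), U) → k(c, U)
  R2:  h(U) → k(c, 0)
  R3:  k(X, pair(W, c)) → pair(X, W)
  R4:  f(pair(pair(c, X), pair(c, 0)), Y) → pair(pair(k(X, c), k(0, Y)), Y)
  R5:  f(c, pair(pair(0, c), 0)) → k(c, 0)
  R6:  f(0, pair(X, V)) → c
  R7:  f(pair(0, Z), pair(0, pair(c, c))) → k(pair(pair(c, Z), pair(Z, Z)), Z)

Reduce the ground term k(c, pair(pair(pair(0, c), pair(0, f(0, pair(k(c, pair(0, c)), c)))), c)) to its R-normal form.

1. k(c, pair(pair(pair(0, c), pair(0, f(0, pair(k(c, pair(0, c)), c)))), c))  →  pair(c, pair(pair(0, c), pair(0, f(0, pair(k(c, pair(0, c)), c)))))   [R3 at ε]
2. pair(c, pair(pair(0, c), pair(0, f(0, pair(k(c, pair(0, c)), c)))))  →  pair(c, pair(pair(0, c), pair(0, c)))   [R6 at 2.2.2]

pair(c, pair(pair(0, c), pair(0, c)))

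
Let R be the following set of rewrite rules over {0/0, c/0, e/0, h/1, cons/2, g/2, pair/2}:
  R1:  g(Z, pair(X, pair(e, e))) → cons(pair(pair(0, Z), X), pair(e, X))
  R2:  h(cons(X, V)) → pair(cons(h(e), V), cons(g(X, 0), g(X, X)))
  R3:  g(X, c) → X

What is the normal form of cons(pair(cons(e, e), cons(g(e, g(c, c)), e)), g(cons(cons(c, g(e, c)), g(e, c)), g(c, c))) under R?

cons(pair(cons(e, e), cons(e, e)), cons(cons(c, e), e))

1. cons(pair(cons(e, e), cons(g(e, g(c, c)), e)), g(cons(cons(c, g(e, c)), g(e, c)), g(c, c)))  →  cons(pair(cons(e, e), cons(g(e, c), e)), g(cons(cons(c, g(e, c)), g(e, c)), g(c, c)))   [R3 at 1.2.1.2]
2. cons(pair(cons(e, e), cons(g(e, c), e)), g(cons(cons(c, g(e, c)), g(e, c)), g(c, c)))  →  cons(pair(cons(e, e), cons(e, e)), g(cons(cons(c, g(e, c)), g(e, c)), g(c, c)))   [R3 at 1.2.1]
3. cons(pair(cons(e, e), cons(e, e)), g(cons(cons(c, g(e, c)), g(e, c)), g(c, c)))  →  cons(pair(cons(e, e), cons(e, e)), g(cons(cons(c, e), g(e, c)), g(c, c)))   [R3 at 2.1.1.2]
4. cons(pair(cons(e, e), cons(e, e)), g(cons(cons(c, e), g(e, c)), g(c, c)))  →  cons(pair(cons(e, e), cons(e, e)), g(cons(cons(c, e), e), g(c, c)))   [R3 at 2.1.2]
5. cons(pair(cons(e, e), cons(e, e)), g(cons(cons(c, e), e), g(c, c)))  →  cons(pair(cons(e, e), cons(e, e)), g(cons(cons(c, e), e), c))   [R3 at 2.2]
6. cons(pair(cons(e, e), cons(e, e)), g(cons(cons(c, e), e), c))  →  cons(pair(cons(e, e), cons(e, e)), cons(cons(c, e), e))   [R3 at 2]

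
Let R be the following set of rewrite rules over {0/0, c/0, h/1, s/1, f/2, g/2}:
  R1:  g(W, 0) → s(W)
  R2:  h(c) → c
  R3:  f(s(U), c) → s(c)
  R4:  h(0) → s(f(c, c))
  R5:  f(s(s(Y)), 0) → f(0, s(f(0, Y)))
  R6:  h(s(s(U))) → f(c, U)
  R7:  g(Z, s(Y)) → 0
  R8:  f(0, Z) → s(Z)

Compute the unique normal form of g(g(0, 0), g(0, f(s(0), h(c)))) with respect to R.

1. g(g(0, 0), g(0, f(s(0), h(c))))  →  g(s(0), g(0, f(s(0), h(c))))   [R1 at 1]
2. g(s(0), g(0, f(s(0), h(c))))  →  g(s(0), g(0, f(s(0), c)))   [R2 at 2.2.2]
3. g(s(0), g(0, f(s(0), c)))  →  g(s(0), g(0, s(c)))   [R3 at 2.2]
4. g(s(0), g(0, s(c)))  →  g(s(0), 0)   [R7 at 2]
5. g(s(0), 0)  →  s(s(0))   [R1 at ε]

s(s(0))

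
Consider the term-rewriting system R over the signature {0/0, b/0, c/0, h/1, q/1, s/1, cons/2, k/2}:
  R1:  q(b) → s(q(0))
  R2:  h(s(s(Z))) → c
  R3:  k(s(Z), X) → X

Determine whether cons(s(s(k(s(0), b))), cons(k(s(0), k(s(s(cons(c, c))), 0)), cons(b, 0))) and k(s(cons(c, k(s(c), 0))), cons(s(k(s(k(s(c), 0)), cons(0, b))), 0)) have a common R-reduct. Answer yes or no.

Reduce t₁ = cons(s(s(k(s(0), b))), cons(k(s(0), k(s(s(cons(c, c))), 0)), cons(b, 0))):
1. cons(s(s(k(s(0), b))), cons(k(s(0), k(s(s(cons(c, c))), 0)), cons(b, 0)))  →  cons(s(s(b)), cons(k(s(0), k(s(s(cons(c, c))), 0)), cons(b, 0)))   [R3 at 1.1.1]
2. cons(s(s(b)), cons(k(s(0), k(s(s(cons(c, c))), 0)), cons(b, 0)))  →  cons(s(s(b)), cons(k(s(s(cons(c, c))), 0), cons(b, 0)))   [R3 at 2.1]
3. cons(s(s(b)), cons(k(s(s(cons(c, c))), 0), cons(b, 0)))  →  cons(s(s(b)), cons(0, cons(b, 0)))   [R3 at 2.1]

Reduce t₂ = k(s(cons(c, k(s(c), 0))), cons(s(k(s(k(s(c), 0)), cons(0, b))), 0)):
1. k(s(cons(c, k(s(c), 0))), cons(s(k(s(k(s(c), 0)), cons(0, b))), 0))  →  cons(s(k(s(k(s(c), 0)), cons(0, b))), 0)   [R3 at ε]
2. cons(s(k(s(k(s(c), 0)), cons(0, b))), 0)  →  cons(s(cons(0, b)), 0)   [R3 at 1.1]

no — NF(t₁) = cons(s(s(b)), cons(0, cons(b, 0))), NF(t₂) = cons(s(cons(0, b)), 0)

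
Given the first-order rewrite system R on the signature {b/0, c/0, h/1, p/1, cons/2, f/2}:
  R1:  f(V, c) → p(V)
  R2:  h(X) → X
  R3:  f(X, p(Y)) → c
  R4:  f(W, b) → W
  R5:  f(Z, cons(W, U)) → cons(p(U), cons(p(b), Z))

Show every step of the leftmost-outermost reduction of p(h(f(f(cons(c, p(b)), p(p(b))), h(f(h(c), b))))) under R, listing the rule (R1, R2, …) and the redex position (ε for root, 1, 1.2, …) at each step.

1. p(h(f(f(cons(c, p(b)), p(p(b))), h(f(h(c), b)))))  →  p(f(f(cons(c, p(b)), p(p(b))), h(f(h(c), b))))   [R2 at 1]
2. p(f(f(cons(c, p(b)), p(p(b))), h(f(h(c), b))))  →  p(f(c, h(f(h(c), b))))   [R3 at 1.1]
3. p(f(c, h(f(h(c), b))))  →  p(f(c, f(h(c), b)))   [R2 at 1.2]
4. p(f(c, f(h(c), b)))  →  p(f(c, h(c)))   [R4 at 1.2]
5. p(f(c, h(c)))  →  p(f(c, c))   [R2 at 1.2]
6. p(f(c, c))  →  p(p(c))   [R1 at 1]

p(p(c))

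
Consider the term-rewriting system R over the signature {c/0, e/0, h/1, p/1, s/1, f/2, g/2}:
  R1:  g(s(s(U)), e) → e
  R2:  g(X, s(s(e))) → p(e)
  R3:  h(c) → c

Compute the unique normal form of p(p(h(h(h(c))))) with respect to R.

1. p(p(h(h(h(c)))))  →  p(p(h(h(c))))   [R3 at 1.1.1.1]
2. p(p(h(h(c))))  →  p(p(h(c)))   [R3 at 1.1.1]
3. p(p(h(c)))  →  p(p(c))   [R3 at 1.1]

p(p(c))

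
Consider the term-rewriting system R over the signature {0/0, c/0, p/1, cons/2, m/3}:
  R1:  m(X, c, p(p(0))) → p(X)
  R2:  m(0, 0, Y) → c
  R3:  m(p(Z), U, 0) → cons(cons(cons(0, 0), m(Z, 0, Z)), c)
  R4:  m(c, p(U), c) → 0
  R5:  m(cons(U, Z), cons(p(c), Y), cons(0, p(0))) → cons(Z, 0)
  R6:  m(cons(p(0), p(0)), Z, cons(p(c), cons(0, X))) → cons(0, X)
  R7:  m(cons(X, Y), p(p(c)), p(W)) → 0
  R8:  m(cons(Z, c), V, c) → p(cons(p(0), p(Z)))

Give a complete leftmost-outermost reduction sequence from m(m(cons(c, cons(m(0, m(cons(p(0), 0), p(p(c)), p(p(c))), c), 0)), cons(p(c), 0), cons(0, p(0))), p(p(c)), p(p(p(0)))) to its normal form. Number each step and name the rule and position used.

1. m(m(cons(c, cons(m(0, m(cons(p(0), 0), p(p(c)), p(p(c))), c), 0)), cons(p(c), 0), cons(0, p(0))), p(p(c)), p(p(p(0))))  →  m(cons(cons(m(0, m(cons(p(0), 0), p(p(c)), p(p(c))), c), 0), 0), p(p(c)), p(p(p(0))))   [R5 at 1]
2. m(cons(cons(m(0, m(cons(p(0), 0), p(p(c)), p(p(c))), c), 0), 0), p(p(c)), p(p(p(0))))  →  0   [R7 at ε]

0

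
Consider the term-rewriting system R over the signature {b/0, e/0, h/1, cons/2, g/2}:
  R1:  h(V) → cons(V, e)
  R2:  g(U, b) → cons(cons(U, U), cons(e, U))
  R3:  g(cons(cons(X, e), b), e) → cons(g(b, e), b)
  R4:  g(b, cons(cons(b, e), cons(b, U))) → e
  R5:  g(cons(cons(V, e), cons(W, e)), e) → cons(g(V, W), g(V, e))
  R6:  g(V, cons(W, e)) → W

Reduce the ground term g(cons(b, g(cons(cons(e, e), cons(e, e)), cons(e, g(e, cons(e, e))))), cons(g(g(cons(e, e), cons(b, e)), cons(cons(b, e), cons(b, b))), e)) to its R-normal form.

e

1. g(cons(b, g(cons(cons(e, e), cons(e, e)), cons(e, g(e, cons(e, e))))), cons(g(g(cons(e, e), cons(b, e)), cons(cons(b, e), cons(b, b))), e))  →  g(g(cons(e, e), cons(b, e)), cons(cons(b, e), cons(b, b)))   [R6 at ε]
2. g(g(cons(e, e), cons(b, e)), cons(cons(b, e), cons(b, b)))  →  g(b, cons(cons(b, e), cons(b, b)))   [R6 at 1]
3. g(b, cons(cons(b, e), cons(b, b)))  →  e   [R4 at ε]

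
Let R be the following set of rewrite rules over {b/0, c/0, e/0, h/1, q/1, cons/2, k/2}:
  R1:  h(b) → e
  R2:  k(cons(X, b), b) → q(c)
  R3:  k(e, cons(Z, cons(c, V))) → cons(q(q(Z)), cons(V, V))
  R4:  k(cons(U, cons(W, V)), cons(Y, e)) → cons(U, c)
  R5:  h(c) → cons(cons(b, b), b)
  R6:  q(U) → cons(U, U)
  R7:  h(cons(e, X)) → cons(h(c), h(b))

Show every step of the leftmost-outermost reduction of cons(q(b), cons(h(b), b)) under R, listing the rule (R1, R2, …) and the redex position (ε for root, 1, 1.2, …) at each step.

1. cons(q(b), cons(h(b), b))  →  cons(cons(b, b), cons(h(b), b))   [R6 at 1]
2. cons(cons(b, b), cons(h(b), b))  →  cons(cons(b, b), cons(e, b))   [R1 at 2.1]

cons(cons(b, b), cons(e, b))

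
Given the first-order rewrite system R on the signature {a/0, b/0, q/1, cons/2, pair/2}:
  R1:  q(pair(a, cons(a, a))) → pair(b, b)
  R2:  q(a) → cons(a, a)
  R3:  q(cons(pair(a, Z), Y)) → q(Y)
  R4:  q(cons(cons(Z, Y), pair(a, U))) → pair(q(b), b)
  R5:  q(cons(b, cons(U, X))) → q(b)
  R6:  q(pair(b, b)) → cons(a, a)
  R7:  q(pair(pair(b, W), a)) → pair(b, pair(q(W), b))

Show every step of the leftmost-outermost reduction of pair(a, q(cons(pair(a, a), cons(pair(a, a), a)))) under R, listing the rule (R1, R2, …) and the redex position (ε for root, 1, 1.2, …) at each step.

1. pair(a, q(cons(pair(a, a), cons(pair(a, a), a))))  →  pair(a, q(cons(pair(a, a), a)))   [R3 at 2]
2. pair(a, q(cons(pair(a, a), a)))  →  pair(a, q(a))   [R3 at 2]
3. pair(a, q(a))  →  pair(a, cons(a, a))   [R2 at 2]

pair(a, cons(a, a))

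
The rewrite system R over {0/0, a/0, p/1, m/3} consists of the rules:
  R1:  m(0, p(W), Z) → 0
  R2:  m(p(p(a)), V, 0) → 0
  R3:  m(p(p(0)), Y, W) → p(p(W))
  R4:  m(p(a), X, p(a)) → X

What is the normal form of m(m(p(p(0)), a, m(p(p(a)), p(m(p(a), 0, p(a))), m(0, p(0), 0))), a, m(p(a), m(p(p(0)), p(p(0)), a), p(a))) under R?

1. m(m(p(p(0)), a, m(p(p(a)), p(m(p(a), 0, p(a))), m(0, p(0), 0))), a, m(p(a), m(p(p(0)), p(p(0)), a), p(a)))  →  m(p(p(m(p(p(a)), p(m(p(a), 0, p(a))), m(0, p(0), 0)))), a, m(p(a), m(p(p(0)), p(p(0)), a), p(a)))   [R3 at 1]
2. m(p(p(m(p(p(a)), p(m(p(a), 0, p(a))), m(0, p(0), 0)))), a, m(p(a), m(p(p(0)), p(p(0)), a), p(a)))  →  m(p(p(m(p(p(a)), p(0), m(0, p(0), 0)))), a, m(p(a), m(p(p(0)), p(p(0)), a), p(a)))   [R4 at 1.1.1.2.1]
3. m(p(p(m(p(p(a)), p(0), m(0, p(0), 0)))), a, m(p(a), m(p(p(0)), p(p(0)), a), p(a)))  →  m(p(p(m(p(p(a)), p(0), 0))), a, m(p(a), m(p(p(0)), p(p(0)), a), p(a)))   [R1 at 1.1.1.3]
4. m(p(p(m(p(p(a)), p(0), 0))), a, m(p(a), m(p(p(0)), p(p(0)), a), p(a)))  →  m(p(p(0)), a, m(p(a), m(p(p(0)), p(p(0)), a), p(a)))   [R2 at 1.1.1]
5. m(p(p(0)), a, m(p(a), m(p(p(0)), p(p(0)), a), p(a)))  →  p(p(m(p(a), m(p(p(0)), p(p(0)), a), p(a))))   [R3 at ε]
6. p(p(m(p(a), m(p(p(0)), p(p(0)), a), p(a))))  →  p(p(m(p(p(0)), p(p(0)), a)))   [R4 at 1.1]
7. p(p(m(p(p(0)), p(p(0)), a)))  →  p(p(p(p(a))))   [R3 at 1.1]

p(p(p(p(a))))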